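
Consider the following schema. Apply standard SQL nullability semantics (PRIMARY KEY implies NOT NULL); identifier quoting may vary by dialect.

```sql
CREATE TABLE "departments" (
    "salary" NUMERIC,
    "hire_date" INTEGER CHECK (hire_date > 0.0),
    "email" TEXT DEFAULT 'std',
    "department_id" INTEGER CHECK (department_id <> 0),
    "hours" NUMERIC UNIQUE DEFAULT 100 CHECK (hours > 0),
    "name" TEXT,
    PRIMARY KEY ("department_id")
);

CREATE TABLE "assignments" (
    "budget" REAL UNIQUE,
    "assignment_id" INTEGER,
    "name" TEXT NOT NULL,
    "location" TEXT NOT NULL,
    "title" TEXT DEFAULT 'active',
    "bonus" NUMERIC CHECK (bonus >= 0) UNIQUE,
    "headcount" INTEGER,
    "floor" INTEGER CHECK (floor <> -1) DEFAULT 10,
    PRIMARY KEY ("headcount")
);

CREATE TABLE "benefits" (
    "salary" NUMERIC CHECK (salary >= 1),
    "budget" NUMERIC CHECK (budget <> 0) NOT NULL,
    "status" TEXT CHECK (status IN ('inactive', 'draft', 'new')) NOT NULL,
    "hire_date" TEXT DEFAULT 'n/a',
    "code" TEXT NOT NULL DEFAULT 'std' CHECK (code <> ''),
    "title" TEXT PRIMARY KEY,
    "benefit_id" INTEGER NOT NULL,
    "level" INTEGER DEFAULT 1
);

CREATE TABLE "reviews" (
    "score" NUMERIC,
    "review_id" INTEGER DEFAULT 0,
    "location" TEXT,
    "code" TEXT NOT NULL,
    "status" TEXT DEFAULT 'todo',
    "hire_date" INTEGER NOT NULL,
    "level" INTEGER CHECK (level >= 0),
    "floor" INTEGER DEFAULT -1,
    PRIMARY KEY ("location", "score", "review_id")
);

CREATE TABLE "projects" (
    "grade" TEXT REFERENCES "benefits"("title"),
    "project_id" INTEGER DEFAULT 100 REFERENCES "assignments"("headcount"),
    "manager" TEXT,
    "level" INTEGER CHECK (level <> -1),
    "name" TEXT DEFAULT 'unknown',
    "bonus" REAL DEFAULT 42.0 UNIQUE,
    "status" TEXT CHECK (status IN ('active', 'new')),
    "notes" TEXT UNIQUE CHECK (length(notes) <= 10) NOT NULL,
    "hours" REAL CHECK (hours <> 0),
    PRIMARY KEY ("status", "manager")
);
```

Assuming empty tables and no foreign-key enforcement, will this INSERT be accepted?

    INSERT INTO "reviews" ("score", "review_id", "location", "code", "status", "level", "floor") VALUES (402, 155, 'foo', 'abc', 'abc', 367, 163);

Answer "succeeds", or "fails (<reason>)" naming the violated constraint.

fails (NOT NULL on hire_date)

hire_date is omitted from the column list and has no DEFAULT, so it would receive NULL.
But hire_date is declared NOT NULL.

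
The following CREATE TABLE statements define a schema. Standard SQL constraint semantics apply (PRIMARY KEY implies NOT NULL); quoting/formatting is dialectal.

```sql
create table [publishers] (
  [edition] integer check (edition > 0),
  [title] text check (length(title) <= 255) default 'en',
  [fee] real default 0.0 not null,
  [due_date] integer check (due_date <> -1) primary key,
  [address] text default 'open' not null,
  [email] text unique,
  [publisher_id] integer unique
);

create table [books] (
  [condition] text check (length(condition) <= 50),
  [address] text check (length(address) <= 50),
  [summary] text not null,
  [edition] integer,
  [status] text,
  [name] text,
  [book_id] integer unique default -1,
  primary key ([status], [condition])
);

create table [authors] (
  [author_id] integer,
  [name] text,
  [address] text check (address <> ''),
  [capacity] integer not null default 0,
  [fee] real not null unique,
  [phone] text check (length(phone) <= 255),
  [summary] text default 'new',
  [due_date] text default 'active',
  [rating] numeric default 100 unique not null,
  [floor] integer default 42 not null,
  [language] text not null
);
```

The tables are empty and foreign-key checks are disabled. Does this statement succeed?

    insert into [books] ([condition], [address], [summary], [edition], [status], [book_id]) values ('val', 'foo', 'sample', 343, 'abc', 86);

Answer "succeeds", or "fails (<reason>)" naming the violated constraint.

NOT NULL columns: condition is supplied; status is supplied; summary is supplied.
CHECK constraints: 'val' satisfies (length(condition) <= 50); 'foo' satisfies (length(address) <= 50).
No constraint is violated.

succeeds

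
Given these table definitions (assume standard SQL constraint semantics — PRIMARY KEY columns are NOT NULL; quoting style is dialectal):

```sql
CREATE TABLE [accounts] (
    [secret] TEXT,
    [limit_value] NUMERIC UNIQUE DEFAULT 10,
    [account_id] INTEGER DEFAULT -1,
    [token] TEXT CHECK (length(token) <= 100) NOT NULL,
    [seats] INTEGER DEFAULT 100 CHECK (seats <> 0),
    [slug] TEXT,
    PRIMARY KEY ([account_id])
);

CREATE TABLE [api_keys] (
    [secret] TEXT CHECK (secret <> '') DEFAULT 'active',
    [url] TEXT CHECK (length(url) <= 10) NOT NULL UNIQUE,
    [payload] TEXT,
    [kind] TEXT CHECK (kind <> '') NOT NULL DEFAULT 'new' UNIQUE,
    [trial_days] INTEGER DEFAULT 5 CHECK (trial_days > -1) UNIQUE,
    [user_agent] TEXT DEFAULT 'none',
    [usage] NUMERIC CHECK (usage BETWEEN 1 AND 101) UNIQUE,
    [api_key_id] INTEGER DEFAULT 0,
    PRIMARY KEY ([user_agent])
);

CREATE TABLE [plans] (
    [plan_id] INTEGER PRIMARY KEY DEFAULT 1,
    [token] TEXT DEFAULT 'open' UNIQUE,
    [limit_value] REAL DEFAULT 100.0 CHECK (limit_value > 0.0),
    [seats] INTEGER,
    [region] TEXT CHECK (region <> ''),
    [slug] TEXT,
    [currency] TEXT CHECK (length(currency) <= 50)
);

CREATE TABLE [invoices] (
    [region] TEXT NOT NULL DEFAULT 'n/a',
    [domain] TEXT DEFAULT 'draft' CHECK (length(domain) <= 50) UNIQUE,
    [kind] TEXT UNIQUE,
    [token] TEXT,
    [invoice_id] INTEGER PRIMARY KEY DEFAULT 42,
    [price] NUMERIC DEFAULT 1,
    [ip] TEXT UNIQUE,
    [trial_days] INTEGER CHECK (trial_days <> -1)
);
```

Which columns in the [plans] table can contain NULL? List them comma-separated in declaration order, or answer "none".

token, limit_value, seats, region, slug, currency

- plan_id: part of the PRIMARY KEY, which implies NOT NULL → not nullable.
- token: UNIQUE does not imply NOT NULL → nullable.
- limit_value: CHECK does not forbid NULL (a CHECK constraint passes when its expression is NULL) → nullable.
- seats: no NOT NULL constraint applies → nullable.
- region: CHECK does not forbid NULL (a CHECK constraint passes when its expression is NULL) → nullable.
- slug: no NOT NULL constraint applies → nullable.
- currency: CHECK does not forbid NULL (a CHECK constraint passes when its expression is NULL) → nullable.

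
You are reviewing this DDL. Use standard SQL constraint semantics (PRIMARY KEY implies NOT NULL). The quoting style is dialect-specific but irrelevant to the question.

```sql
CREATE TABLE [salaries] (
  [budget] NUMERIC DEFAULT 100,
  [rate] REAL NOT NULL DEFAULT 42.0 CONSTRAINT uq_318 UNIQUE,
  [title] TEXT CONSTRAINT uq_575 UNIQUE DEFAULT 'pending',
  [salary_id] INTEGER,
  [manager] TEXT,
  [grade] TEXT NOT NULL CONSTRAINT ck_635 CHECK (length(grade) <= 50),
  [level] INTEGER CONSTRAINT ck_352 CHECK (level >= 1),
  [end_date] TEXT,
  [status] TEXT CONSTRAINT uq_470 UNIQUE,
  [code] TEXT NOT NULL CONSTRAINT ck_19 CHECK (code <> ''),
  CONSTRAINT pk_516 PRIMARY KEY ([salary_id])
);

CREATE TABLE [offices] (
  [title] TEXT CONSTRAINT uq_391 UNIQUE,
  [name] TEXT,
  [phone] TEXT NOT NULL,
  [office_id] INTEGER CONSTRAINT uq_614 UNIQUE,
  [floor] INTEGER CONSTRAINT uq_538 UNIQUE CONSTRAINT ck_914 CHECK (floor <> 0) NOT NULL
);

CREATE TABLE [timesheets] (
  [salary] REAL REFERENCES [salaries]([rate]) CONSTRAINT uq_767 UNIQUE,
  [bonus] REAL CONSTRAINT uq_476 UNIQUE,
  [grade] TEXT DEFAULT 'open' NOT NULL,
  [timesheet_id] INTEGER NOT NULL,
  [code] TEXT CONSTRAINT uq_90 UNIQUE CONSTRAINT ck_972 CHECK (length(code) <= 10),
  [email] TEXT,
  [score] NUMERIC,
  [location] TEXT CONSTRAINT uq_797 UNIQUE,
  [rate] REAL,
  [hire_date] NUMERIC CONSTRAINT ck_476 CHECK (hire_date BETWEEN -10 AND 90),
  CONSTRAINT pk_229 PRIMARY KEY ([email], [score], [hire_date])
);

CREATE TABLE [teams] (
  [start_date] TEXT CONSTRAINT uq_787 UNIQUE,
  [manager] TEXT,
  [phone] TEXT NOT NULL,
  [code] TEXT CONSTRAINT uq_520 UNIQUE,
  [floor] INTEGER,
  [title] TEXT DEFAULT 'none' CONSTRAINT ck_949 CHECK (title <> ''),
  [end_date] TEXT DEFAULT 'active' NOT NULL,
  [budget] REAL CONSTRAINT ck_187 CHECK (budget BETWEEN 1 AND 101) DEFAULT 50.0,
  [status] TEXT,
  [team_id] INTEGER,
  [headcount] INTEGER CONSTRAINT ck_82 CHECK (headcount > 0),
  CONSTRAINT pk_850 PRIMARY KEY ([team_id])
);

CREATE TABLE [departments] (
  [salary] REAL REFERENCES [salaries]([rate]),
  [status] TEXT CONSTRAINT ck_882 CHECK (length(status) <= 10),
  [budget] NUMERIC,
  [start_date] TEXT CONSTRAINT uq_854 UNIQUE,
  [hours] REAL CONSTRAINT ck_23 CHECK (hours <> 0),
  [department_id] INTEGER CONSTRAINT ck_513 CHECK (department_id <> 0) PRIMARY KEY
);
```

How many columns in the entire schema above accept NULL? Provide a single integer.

27

salaries: 6 nullable (budget, title, manager, level, end_date, status — PK (salary_id) and explicit NOT NULL columns excluded).
offices: 3 nullable (title, name, office_id — PK none and explicit NOT NULL columns excluded).
timesheets: 5 nullable (salary, bonus, code, location, rate — PK (email, score, hire_date) and explicit NOT NULL columns excluded).
teams: 8 nullable (start_date, manager, code, floor, title, budget, status, headcount — PK (team_id) and explicit NOT NULL columns excluded).
departments: 5 nullable (salary, status, budget, start_date, hours — PK (department_id) and explicit NOT NULL columns excluded).
Total: 6 + 3 + 5 + 8 + 5 = 27.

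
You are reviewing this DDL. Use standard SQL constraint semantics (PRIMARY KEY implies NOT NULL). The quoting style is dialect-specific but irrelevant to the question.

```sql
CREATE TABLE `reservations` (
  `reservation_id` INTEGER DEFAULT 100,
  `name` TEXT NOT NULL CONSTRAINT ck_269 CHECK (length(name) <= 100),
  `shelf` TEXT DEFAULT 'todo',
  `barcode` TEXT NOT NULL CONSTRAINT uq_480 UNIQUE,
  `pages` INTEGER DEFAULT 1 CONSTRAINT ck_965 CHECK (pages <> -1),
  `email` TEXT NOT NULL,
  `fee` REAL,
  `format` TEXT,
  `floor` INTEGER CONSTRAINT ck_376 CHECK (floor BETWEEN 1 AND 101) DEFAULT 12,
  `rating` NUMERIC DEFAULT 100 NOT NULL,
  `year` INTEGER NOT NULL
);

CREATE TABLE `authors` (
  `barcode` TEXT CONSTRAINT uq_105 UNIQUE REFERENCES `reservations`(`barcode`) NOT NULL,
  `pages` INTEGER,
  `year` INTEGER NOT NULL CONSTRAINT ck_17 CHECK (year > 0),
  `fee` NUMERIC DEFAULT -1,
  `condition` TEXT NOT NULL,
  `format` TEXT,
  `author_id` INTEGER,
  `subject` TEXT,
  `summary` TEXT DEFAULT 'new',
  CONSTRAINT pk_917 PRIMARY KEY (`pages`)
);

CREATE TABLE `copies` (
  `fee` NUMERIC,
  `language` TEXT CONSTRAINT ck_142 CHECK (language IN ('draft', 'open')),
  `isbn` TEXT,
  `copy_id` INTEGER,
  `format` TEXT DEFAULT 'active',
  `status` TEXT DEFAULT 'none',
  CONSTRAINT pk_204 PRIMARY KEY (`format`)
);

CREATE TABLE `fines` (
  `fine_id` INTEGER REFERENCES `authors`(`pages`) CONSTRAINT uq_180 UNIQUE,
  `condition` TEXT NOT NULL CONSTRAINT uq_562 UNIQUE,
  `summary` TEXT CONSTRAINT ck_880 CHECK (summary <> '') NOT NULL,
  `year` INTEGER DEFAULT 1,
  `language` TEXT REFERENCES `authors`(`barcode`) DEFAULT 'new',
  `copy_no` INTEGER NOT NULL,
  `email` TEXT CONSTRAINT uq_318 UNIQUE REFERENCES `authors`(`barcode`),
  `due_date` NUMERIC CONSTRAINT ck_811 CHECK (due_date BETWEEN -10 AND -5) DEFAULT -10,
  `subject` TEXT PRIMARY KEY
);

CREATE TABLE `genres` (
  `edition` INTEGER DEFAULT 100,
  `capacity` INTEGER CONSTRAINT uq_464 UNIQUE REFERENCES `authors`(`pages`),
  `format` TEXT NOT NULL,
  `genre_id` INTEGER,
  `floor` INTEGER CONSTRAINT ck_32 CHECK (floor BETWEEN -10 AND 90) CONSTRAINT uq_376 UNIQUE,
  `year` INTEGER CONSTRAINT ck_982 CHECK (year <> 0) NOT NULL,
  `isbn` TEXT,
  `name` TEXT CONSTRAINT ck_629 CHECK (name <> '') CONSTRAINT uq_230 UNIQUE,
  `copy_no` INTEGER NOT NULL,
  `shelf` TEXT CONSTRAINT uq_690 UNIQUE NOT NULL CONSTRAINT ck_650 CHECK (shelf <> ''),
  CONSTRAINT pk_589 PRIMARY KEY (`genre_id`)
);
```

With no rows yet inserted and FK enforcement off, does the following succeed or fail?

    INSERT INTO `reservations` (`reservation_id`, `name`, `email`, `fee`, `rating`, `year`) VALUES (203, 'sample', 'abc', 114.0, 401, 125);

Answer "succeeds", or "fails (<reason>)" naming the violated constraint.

barcode is omitted from the column list and has no DEFAULT, so it would receive NULL.
But barcode is declared NOT NULL.

fails (NOT NULL on barcode)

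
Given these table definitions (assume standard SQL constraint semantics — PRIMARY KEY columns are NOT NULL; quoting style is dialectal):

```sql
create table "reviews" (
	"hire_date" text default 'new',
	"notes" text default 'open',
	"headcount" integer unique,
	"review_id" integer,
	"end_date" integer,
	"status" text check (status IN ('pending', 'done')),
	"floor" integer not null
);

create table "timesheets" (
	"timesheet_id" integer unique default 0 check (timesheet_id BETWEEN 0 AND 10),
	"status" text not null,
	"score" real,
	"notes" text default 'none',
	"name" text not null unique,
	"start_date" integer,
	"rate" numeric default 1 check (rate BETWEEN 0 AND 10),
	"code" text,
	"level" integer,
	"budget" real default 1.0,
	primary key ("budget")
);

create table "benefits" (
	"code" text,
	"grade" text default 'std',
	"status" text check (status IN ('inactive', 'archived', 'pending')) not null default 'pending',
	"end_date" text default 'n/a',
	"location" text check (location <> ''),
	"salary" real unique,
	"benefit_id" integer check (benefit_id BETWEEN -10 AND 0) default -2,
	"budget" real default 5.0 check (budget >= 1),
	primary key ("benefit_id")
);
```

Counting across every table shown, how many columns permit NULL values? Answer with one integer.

reviews: 6 nullable (hire_date, notes, headcount, review_id, end_date, status — PK none and explicit NOT NULL columns excluded).
timesheets: 7 nullable (timesheet_id, score, notes, start_date, rate, code, level — PK (budget) and explicit NOT NULL columns excluded).
benefits: 6 nullable (code, grade, end_date, location, salary, budget — PK (benefit_id) and explicit NOT NULL columns excluded).
Total: 6 + 7 + 6 = 19.

19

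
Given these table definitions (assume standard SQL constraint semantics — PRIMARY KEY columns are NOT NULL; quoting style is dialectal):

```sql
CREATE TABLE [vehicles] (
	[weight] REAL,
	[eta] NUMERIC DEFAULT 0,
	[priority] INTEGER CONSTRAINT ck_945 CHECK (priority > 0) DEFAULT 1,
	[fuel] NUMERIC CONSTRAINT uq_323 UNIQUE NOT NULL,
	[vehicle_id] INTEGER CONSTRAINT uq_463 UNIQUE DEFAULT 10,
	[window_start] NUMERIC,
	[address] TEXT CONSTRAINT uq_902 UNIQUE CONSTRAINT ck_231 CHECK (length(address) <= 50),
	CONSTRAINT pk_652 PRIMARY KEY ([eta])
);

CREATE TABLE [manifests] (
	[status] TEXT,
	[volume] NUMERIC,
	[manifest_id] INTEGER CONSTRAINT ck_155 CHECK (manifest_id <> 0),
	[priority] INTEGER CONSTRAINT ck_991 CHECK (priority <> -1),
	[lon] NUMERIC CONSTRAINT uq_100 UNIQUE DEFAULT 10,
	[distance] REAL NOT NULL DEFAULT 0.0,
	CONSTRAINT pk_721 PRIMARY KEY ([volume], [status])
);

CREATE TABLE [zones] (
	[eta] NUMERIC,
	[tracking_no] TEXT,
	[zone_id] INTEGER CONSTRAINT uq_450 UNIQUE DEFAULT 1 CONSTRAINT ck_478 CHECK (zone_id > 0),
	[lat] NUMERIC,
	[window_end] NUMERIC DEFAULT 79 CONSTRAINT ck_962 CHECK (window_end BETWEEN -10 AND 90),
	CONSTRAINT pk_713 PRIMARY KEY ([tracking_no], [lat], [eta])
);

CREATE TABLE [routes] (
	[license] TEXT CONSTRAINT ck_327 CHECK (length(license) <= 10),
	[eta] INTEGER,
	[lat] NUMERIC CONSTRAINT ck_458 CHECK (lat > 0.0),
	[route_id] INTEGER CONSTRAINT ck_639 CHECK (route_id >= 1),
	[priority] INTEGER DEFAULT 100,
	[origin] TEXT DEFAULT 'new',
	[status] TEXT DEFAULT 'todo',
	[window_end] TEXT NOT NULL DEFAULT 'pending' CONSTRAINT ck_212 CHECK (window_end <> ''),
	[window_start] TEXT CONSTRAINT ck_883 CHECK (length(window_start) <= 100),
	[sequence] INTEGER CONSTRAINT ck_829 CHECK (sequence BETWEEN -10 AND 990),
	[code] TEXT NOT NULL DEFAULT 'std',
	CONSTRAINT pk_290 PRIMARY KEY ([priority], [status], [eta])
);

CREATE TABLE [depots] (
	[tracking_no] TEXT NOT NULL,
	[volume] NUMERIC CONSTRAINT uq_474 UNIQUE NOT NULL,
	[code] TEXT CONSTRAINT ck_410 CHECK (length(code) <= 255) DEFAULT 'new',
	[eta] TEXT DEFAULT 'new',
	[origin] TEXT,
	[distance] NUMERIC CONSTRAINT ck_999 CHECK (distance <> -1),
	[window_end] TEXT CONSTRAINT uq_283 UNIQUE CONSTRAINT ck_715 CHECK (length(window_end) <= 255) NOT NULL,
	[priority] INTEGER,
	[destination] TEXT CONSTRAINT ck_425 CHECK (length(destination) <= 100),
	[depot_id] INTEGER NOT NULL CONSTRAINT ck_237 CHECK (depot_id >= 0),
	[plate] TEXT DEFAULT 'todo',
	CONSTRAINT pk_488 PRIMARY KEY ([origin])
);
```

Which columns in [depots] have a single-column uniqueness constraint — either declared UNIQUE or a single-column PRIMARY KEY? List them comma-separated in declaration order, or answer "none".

- tracking_no: no UNIQUE or single-column PK constraint.
- volume: declared UNIQUE → unique.
- code: no UNIQUE or single-column PK constraint.
- eta: no UNIQUE or single-column PK constraint.
- origin: single-column PRIMARY KEY → unique.
- distance: no UNIQUE or single-column PK constraint.
- window_end: declared UNIQUE → unique.
- priority: no UNIQUE or single-column PK constraint.
- destination: no UNIQUE or single-column PK constraint.
- depot_id: no UNIQUE or single-column PK constraint.
- plate: no UNIQUE or single-column PK constraint.

volume, origin, window_end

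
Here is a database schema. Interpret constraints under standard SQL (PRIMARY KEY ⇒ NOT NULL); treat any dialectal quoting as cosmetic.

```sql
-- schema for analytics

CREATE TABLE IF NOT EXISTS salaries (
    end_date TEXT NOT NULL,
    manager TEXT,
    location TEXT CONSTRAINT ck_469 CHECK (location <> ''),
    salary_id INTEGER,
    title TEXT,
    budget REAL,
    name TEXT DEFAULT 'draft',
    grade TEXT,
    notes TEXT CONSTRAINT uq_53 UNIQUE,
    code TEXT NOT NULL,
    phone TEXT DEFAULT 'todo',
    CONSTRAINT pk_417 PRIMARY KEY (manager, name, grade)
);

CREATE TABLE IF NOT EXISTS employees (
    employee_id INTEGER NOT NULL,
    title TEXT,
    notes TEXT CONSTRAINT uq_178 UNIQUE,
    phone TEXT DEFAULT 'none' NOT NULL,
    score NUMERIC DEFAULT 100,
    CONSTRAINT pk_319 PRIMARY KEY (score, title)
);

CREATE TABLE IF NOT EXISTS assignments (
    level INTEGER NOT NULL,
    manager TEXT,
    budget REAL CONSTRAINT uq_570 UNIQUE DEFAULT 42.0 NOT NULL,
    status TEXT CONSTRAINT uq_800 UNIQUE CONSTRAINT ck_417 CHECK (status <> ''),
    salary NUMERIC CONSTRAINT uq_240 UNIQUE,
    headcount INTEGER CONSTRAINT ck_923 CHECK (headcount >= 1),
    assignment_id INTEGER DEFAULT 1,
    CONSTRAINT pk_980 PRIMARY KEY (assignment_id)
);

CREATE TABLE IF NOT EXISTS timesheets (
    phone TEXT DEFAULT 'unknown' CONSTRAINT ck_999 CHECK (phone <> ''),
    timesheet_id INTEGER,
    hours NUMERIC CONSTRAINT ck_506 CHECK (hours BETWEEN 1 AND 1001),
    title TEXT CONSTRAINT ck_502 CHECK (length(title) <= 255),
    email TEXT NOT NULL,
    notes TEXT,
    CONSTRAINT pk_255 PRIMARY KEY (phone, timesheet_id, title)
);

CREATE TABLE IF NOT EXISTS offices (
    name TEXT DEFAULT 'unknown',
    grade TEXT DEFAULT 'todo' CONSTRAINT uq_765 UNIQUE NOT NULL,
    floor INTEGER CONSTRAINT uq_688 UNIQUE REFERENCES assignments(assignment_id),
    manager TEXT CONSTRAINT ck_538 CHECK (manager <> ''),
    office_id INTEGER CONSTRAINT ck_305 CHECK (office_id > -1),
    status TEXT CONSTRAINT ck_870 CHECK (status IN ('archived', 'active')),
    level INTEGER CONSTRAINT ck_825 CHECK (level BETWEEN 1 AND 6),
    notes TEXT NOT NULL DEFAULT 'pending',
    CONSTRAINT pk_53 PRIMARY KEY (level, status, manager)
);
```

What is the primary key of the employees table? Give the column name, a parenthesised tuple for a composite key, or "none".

A table-level PRIMARY KEY clause names 2 columns: score, title.
This is a composite key — the combination is unique, not each column individually.

(score, title)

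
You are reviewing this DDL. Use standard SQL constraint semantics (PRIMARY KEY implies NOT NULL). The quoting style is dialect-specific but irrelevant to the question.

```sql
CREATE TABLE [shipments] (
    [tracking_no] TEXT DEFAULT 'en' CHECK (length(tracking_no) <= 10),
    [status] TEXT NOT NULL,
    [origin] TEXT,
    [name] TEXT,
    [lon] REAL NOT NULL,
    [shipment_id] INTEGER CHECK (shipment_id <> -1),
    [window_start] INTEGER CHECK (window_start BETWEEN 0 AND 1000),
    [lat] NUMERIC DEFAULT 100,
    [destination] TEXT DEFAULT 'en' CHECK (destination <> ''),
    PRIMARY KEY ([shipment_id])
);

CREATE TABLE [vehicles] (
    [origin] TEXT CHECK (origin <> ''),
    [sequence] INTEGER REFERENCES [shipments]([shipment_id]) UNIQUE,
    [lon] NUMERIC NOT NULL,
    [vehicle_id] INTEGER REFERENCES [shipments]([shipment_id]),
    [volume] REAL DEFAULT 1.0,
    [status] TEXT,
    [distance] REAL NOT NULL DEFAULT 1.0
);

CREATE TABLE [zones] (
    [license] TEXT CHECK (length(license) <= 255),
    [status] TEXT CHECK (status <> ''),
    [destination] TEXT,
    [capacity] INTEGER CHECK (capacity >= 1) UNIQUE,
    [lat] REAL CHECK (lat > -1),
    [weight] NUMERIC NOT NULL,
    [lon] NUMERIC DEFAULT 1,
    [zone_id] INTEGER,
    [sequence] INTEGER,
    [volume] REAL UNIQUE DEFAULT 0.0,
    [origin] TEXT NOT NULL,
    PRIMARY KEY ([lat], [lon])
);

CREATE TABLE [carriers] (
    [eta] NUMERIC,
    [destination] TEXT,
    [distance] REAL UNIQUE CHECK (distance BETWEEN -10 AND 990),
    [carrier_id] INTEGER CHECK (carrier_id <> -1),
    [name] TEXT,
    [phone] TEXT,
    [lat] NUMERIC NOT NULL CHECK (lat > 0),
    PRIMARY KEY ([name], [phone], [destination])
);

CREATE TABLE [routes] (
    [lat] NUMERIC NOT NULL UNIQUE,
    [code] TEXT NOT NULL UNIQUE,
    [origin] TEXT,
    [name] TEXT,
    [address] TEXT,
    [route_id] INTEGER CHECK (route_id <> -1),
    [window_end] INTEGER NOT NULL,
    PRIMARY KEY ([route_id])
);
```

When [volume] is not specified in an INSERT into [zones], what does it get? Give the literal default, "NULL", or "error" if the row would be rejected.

0.0

volume has an explicit DEFAULT 0.0.
When the column is omitted from an INSERT, that default is used.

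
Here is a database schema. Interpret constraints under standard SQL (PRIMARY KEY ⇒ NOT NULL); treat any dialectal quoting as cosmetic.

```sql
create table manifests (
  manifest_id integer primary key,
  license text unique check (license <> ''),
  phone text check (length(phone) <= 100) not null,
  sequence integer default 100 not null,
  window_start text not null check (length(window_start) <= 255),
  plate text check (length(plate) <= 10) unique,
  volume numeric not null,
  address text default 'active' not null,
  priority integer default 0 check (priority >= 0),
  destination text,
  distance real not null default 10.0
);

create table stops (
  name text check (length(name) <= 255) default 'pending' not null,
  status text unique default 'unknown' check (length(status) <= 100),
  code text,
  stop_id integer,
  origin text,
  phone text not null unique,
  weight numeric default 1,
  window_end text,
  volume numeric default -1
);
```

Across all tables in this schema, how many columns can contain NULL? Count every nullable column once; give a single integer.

manifests: 4 nullable (license, plate, priority, destination — PK (manifest_id) and explicit NOT NULL columns excluded).
stops: 7 nullable (status, code, stop_id, origin, weight, window_end, volume — PK none and explicit NOT NULL columns excluded).
Total: 4 + 7 = 11.

11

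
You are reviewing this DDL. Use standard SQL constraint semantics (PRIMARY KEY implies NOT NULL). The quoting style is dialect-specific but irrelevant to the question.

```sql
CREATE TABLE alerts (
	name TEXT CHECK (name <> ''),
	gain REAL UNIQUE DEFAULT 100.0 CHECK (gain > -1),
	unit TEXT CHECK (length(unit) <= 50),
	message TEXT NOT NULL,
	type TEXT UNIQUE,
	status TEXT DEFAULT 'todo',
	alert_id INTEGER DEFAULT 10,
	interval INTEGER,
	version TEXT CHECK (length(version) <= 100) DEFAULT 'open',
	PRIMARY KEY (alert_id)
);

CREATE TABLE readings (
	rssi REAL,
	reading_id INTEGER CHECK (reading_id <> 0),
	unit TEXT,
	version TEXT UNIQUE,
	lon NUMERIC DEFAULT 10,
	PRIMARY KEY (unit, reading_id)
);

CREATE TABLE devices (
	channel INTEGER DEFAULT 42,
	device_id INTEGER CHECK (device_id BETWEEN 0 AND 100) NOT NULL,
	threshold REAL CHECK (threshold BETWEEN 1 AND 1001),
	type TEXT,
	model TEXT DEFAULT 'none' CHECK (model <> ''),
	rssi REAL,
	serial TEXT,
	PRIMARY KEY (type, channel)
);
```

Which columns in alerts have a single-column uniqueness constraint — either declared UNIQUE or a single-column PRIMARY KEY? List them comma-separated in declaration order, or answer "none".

gain, type, alert_id

- name: no UNIQUE or single-column PK constraint.
- gain: declared UNIQUE → unique.
- unit: no UNIQUE or single-column PK constraint.
- message: no UNIQUE or single-column PK constraint.
- type: declared UNIQUE → unique.
- status: no UNIQUE or single-column PK constraint.
- alert_id: single-column PRIMARY KEY → unique.
- interval: no UNIQUE or single-column PK constraint.
- version: no UNIQUE or single-column PK constraint.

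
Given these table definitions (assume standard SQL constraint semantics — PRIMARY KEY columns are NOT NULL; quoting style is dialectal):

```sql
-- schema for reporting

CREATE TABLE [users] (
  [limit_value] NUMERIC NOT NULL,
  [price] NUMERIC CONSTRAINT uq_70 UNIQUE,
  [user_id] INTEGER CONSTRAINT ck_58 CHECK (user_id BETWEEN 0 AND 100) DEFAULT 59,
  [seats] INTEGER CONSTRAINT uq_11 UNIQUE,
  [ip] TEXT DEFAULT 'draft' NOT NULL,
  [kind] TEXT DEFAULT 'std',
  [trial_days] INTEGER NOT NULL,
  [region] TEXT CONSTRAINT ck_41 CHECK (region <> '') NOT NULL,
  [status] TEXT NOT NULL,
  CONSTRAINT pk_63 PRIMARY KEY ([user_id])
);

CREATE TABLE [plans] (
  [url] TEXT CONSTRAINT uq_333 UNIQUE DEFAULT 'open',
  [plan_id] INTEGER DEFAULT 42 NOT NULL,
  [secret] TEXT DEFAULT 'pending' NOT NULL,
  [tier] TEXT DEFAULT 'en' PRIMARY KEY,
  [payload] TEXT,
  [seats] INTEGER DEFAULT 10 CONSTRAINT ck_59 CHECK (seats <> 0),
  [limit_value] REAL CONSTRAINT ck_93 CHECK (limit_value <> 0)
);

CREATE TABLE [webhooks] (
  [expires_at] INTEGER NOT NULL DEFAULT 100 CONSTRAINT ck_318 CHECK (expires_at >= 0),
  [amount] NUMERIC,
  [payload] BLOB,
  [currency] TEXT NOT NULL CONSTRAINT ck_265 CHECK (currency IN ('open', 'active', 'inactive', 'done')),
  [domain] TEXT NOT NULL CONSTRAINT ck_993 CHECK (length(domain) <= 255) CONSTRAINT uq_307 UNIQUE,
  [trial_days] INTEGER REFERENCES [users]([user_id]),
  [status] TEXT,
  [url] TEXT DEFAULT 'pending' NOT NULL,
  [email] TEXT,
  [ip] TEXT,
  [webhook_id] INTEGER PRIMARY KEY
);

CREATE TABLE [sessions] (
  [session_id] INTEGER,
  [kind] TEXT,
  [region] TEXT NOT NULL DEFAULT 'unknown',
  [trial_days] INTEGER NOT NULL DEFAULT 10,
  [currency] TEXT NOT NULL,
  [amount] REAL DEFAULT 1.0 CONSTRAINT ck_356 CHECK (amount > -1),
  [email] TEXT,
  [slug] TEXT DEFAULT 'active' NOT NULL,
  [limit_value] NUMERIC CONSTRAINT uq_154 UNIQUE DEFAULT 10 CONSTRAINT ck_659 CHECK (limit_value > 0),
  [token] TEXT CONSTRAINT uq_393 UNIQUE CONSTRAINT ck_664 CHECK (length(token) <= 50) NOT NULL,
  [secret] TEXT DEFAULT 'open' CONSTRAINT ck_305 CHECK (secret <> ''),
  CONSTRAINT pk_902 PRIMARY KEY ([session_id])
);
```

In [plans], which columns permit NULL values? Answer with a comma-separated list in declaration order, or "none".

url, payload, seats, limit_value

- url: UNIQUE does not imply NOT NULL → nullable.
- plan_id: declared NOT NULL → not nullable.
- secret: declared NOT NULL → not nullable.
- tier: part of the PRIMARY KEY, which implies NOT NULL → not nullable.
- payload: no NOT NULL constraint applies → nullable.
- seats: CHECK does not forbid NULL (a CHECK constraint passes when its expression is NULL) → nullable.
- limit_value: CHECK does not forbid NULL (a CHECK constraint passes when its expression is NULL) → nullable.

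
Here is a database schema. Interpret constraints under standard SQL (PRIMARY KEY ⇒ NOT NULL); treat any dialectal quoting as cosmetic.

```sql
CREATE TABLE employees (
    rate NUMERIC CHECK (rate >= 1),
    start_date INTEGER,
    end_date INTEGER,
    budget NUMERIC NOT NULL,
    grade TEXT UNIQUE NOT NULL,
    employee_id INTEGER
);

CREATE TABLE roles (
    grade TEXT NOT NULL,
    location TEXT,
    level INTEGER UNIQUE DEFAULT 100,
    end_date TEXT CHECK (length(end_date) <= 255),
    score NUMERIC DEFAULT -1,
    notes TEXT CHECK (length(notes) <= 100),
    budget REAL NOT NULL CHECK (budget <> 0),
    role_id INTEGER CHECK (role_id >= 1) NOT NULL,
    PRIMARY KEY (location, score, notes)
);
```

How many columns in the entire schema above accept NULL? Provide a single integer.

employees: 4 nullable (rate, start_date, end_date, employee_id — PK none and explicit NOT NULL columns excluded).
roles: 2 nullable (level, end_date — PK (location, score, notes) and explicit NOT NULL columns excluded).
Total: 4 + 2 = 6.

6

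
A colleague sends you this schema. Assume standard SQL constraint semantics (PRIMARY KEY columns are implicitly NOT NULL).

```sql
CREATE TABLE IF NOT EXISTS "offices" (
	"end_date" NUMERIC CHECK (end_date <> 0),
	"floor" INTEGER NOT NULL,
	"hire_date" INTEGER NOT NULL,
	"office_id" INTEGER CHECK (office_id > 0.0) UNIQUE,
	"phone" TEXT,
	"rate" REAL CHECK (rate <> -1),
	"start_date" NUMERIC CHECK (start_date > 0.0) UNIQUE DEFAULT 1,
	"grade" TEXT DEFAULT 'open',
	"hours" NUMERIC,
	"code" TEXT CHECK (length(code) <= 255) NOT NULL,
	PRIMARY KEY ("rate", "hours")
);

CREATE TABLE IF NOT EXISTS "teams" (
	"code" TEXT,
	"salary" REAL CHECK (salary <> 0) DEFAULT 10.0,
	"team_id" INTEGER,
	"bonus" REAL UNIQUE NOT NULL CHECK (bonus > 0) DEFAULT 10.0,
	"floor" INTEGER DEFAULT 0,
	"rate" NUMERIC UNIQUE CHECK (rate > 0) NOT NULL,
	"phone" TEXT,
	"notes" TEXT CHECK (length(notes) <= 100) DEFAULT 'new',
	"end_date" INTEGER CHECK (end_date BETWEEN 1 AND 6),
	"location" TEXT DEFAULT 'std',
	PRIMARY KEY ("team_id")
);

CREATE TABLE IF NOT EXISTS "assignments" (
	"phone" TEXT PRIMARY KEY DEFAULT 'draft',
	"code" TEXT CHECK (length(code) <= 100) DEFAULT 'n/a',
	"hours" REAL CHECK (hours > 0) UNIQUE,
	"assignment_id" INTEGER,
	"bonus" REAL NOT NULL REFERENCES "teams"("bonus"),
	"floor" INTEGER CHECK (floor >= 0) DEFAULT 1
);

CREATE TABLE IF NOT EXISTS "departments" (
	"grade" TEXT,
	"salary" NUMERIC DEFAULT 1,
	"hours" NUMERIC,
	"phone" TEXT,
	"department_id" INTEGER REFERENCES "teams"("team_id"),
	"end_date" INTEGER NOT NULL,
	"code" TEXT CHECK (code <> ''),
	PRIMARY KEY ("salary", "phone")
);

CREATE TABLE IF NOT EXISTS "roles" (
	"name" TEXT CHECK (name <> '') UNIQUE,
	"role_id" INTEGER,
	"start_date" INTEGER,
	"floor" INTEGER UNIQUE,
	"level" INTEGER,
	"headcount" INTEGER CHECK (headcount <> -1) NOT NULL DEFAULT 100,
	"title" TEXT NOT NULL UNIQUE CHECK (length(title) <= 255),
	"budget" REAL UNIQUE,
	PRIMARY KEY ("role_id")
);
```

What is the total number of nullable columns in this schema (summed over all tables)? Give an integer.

offices: 5 nullable (end_date, office_id, phone, start_date, grade — PK (rate, hours) and explicit NOT NULL columns excluded).
teams: 7 nullable (code, salary, floor, phone, notes, end_date, location — PK (team_id) and explicit NOT NULL columns excluded).
assignments: 4 nullable (code, hours, assignment_id, floor — PK (phone) and explicit NOT NULL columns excluded).
departments: 4 nullable (grade, hours, department_id, code — PK (salary, phone) and explicit NOT NULL columns excluded).
roles: 5 nullable (name, start_date, floor, level, budget — PK (role_id) and explicit NOT NULL columns excluded).
Total: 5 + 7 + 4 + 4 + 5 = 25.

25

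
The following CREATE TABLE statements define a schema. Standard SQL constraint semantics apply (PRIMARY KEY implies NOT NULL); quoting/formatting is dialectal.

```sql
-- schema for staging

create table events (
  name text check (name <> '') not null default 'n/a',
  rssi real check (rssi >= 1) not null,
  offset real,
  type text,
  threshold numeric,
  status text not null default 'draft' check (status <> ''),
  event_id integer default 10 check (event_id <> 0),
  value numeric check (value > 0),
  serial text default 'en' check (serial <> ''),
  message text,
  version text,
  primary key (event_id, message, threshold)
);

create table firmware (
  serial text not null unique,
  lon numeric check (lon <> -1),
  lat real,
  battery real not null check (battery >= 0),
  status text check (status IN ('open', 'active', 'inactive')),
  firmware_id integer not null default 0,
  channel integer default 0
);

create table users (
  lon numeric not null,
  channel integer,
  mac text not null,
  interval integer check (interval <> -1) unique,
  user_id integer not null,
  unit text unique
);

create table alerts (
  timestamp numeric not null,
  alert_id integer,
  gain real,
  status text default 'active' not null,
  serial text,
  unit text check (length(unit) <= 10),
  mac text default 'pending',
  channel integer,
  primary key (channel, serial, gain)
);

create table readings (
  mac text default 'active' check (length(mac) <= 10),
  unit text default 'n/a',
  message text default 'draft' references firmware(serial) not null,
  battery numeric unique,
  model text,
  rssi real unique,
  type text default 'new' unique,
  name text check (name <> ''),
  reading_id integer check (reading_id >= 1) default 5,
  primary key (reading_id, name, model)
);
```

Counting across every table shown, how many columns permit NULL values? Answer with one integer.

events: 5 nullable (offset, type, value, serial, version — PK (event_id, message, threshold) and explicit NOT NULL columns excluded).
firmware: 4 nullable (lon, lat, status, channel — PK none and explicit NOT NULL columns excluded).
users: 3 nullable (channel, interval, unit — PK none and explicit NOT NULL columns excluded).
alerts: 3 nullable (alert_id, unit, mac — PK (channel, serial, gain) and explicit NOT NULL columns excluded).
readings: 5 nullable (mac, unit, battery, rssi, type — PK (reading_id, name, model) and explicit NOT NULL columns excluded).
Total: 5 + 4 + 3 + 3 + 5 = 20.

20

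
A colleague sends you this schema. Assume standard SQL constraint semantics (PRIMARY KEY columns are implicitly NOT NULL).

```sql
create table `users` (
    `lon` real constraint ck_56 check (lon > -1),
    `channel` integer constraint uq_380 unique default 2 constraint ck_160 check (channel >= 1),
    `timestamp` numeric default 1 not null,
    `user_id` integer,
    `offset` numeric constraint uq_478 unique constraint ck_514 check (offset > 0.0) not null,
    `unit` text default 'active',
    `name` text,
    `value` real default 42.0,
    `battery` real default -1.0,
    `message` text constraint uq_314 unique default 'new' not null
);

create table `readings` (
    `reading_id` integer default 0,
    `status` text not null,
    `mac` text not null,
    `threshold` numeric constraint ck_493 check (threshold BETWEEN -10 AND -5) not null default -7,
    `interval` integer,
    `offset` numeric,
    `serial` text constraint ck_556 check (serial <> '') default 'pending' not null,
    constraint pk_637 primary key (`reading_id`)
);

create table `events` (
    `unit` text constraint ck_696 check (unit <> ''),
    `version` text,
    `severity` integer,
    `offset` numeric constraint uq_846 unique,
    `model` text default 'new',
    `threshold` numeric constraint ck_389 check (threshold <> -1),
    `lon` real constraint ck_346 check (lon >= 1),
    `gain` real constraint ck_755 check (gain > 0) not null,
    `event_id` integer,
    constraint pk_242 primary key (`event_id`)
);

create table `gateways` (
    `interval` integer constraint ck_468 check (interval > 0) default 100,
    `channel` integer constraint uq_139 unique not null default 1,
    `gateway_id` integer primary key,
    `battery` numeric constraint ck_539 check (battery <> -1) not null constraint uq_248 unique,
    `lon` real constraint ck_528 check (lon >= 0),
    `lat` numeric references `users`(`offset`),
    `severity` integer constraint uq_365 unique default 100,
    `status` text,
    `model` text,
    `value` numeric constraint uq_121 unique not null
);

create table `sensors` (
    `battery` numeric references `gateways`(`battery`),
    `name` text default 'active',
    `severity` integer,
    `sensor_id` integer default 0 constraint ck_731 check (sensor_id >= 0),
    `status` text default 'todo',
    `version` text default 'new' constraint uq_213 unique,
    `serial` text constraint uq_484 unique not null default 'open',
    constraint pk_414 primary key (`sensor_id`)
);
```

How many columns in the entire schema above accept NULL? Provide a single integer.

users: 7 nullable (lon, channel, user_id, unit, name, value, battery — PK none and explicit NOT NULL columns excluded).
readings: 2 nullable (interval, offset — PK (reading_id) and explicit NOT NULL columns excluded).
events: 7 nullable (unit, version, severity, offset, model, threshold, lon — PK (event_id) and explicit NOT NULL columns excluded).
gateways: 6 nullable (interval, lon, lat, severity, status, model — PK (gateway_id) and explicit NOT NULL columns excluded).
sensors: 5 nullable (battery, name, severity, status, version — PK (sensor_id) and explicit NOT NULL columns excluded).
Total: 7 + 2 + 7 + 6 + 5 = 27.

27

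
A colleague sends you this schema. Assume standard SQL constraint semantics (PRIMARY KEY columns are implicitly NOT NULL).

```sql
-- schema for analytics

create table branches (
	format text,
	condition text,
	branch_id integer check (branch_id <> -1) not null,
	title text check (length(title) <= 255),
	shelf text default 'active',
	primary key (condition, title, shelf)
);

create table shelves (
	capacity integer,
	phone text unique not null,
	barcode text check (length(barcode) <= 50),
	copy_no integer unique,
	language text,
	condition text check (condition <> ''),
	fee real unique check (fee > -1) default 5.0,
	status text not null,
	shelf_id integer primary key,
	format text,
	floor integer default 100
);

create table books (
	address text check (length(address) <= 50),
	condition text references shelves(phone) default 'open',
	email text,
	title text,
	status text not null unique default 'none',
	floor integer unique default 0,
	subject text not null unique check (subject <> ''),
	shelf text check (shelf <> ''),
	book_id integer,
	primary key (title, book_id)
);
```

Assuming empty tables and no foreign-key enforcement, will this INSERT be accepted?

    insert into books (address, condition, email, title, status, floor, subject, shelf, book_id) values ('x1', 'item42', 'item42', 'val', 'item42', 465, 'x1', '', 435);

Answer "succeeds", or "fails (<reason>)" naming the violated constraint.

fails (CHECK on shelf)

The value '' for shelf violates CHECK (shelf <> '').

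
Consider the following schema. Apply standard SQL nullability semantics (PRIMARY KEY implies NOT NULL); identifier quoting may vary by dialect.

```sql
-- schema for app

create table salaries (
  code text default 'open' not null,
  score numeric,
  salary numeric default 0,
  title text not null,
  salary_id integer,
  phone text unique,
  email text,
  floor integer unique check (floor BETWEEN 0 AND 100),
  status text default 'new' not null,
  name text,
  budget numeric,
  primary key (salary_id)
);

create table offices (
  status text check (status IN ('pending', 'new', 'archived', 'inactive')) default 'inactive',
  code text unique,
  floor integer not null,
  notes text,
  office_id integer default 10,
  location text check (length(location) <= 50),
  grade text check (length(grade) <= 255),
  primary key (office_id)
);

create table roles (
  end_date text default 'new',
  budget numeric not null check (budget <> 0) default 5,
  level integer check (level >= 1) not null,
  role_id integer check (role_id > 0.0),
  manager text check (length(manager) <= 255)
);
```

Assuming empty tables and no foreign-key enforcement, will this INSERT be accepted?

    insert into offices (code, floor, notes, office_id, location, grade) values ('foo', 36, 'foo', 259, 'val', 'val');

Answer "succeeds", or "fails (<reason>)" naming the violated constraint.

succeeds

NOT NULL columns: floor is supplied; office_id is supplied.
CHECK constraints: 'val' satisfies (length(location) <= 50); 'val' satisfies (length(grade) <= 255).
No constraint is violated.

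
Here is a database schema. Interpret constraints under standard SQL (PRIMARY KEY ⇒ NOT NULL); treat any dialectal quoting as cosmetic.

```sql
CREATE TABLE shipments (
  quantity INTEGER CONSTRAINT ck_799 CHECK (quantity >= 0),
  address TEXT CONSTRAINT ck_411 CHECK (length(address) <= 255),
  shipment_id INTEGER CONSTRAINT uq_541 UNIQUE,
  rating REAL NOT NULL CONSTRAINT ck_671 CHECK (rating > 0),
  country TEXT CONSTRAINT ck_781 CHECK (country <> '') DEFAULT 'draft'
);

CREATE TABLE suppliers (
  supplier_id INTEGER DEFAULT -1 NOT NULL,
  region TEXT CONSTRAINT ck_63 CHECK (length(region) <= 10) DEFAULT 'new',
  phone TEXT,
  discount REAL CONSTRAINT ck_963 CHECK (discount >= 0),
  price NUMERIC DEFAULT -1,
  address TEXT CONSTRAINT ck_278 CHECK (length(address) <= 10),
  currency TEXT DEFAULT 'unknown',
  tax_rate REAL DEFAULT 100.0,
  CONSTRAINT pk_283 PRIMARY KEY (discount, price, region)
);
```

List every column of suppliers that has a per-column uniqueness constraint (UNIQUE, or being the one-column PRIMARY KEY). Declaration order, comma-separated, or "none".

- supplier_id: no UNIQUE or single-column PK constraint.
- region: part of a composite PRIMARY KEY — only the tuple is unique, not this column on its own.
- phone: no UNIQUE or single-column PK constraint.
- discount: part of a composite PRIMARY KEY — only the tuple is unique, not this column on its own.
- price: part of a composite PRIMARY KEY — only the tuple is unique, not this column on its own.
- address: no UNIQUE or single-column PK constraint.
- currency: no UNIQUE or single-column PK constraint.
- tax_rate: no UNIQUE or single-column PK constraint.

none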